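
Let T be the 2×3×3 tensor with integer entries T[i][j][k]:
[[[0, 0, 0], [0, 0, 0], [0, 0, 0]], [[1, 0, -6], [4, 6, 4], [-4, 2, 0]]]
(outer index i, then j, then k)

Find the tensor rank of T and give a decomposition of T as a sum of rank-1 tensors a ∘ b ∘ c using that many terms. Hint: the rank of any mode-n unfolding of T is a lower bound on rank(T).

rank(T) = 3

Lower bound: the mode-2 unfolding of T (rows indexed by j, columns by (i,k) = (0,0), (0,1), (0,2), (1,0), (1,1), (1,2)) is [[0, 0, 0, 1, 0, -6], [0, 0, 0, 4, 6, 4], [0, 0, 0, -4, 2, 0]].
There the 3×3 minor on rows j ∈ {0, 1, 2}, columns (i,k) ∈ {(1,0), (1,1), (1,2)} is det [[1, 0, -6], [4, 6, 4], [-4, 2, 0]] = -200 ≠ 0, so this unfolding has rank ≥ 3; CP rank is at least every unfolding rank, so rank(T) ≥ 3. (Flattening ranks never certify an upper bound on CP rank; for that we must actually write T with 3 rank-1 terms.)
Upper bound: T is a sum of 3 rank-1 terms, T = [0, 1] ∘ [1, -1, 1] ∘ [-2, -2, -4] + [0, 1] ∘ [1, 1, 0] ∘ [4, 0, -4] + [0, 1] ∘ [1, 2, 2] ∘ [-1, 2, 2] (one valid choice — decompositions are not unique — normalised so each a, b is primitive with positive first nonzero entry; check it by expanding all entries), so rank(T) ≤ 3.
These bounds meet, so rank(T) = 3.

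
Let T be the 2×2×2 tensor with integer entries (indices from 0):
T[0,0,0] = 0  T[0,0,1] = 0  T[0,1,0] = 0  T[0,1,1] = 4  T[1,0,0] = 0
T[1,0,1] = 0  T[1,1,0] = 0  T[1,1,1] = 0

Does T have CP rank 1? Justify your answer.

Yes

The mode-1 fibre T[:,1,1] = [4, 0] gives a = [1, 0] (primitive direction); the mode-2 fibre T[0,:,1] = [0, 4] gives b = [0, 1]; then c[k] = T[0,1,k] / (a[0]·b[1]) = [0, 4] / 1 = [0, 4].
Expanding [1, 0] ⊗ [0, 1] ⊗ [0, 4] reproduces all 8 entries of T, so T = [1, 0] ⊗ [0, 1] ⊗ [0, 4] and rank(T) ≤ 1.
Equivalently every frontal slice T[:,:,k] is c[k] times the rank-1 matrix [1, 0] ⊗ [0, 1]. So T has rank 1 (it is nonzero).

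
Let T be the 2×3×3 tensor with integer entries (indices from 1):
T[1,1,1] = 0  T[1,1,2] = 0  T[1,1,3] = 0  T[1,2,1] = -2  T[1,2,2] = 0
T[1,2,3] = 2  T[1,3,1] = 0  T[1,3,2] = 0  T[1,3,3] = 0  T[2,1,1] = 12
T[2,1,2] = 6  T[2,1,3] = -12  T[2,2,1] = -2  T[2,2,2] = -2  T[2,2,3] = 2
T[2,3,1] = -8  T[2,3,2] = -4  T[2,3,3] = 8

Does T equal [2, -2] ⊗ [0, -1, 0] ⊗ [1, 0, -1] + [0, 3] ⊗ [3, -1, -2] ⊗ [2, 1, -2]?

Reconstruct entry (2,1,1) from the claimed factors: Σₗ aₗ[2]bₗ[1]cₗ[1] = (-2)·(0)·(1) + (3)·(3)·(2) = 18, but T[2,1,1] = 12. The claim is false.

No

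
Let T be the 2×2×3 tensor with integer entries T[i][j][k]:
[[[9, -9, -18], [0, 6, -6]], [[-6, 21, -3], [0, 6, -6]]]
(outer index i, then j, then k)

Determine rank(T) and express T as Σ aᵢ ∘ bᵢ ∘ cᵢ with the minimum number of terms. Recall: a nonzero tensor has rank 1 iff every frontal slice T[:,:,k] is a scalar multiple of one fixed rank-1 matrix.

Lower bound: in the mode-2 unfolding of T (rows indexed by j, columns by (i,k)) the 2×2 minor on rows j ∈ {0, 1}, columns (i,k) ∈ {(0,0), (0,1)} is det [[9, -9], [0, 6]] = 54 ≠ 0, so that unfolding has rank ≥ 2 and hence rank(T) ≥ 2 (CP rank is at least every unfolding rank, though it can be larger).
Upper bound: with S_k = T[:,:,k], the two rank-1 terms a₁b₁ᵀ, a₂b₂ᵀ are the rank-1 members of the pencil x·S₀ + y·S₁.
det(x·S₀ + y·S₁) is 90·xy − 180·y² = 90·(x − 2·y)(y), vanishing at (x:y) = (2:1) and (1:0).
M₁ = 2·S₀ + S₁ = [[9, 6], [9, 6]] = 3·(1, 1)(3, 2)ᵀ and M₂ = S₀ = [[9, 0], [-6, 0]] = 3·(3, -2)(1, 0)ᵀ, so take a₁ = (1, 1), b₁ = (3, 2), a₂ = (3, -2), b₂ = (1, 0).
Each slice is an integer combination of E₁ = a₁b₁ᵀ and E₂ = a₂b₂ᵀ: S₀ = 3·E₂, S₁ = 3·E₁ − 6·E₂, S₂ = −3·E₁ − 3·E₂; reading off coefficients, c₁ = (0, 3, -3) and c₂ = (3, -6, -3).
Hence T = (1, 1) ∘ (3, 2) ∘ (0, 3, -3) + (3, -2) ∘ (1, 0) ∘ (3, -6, -3), so rank(T) ≤ 2.
These bounds meet, so rank(T) = 2.

rank(T) = 2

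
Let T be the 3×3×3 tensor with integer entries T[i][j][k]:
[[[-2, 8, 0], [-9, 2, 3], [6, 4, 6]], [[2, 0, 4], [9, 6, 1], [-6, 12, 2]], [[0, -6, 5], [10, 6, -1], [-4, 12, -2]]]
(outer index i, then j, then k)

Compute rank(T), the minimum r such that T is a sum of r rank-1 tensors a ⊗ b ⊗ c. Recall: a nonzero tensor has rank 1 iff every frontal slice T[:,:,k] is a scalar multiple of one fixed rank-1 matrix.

Lower bound: in the mode-1 unfolding of T (rows indexed by i, columns by (j,k)) the 3×3 minor on rows i ∈ {0, 1, 2}, columns (j,k) ∈ {(0,0), (0,1), (0,2)} is det [[-2, 8, 0], [2, 0, 4], [0, -6, 5]] = -128 ≠ 0, so that unfolding has rank ≥ 3 and hence rank(T) ≥ 3 (CP rank is at least every unfolding rank, though it can be larger).
Upper bound: T is a sum of 3 rank-1 terms, T = [1, -1, -2] ⊗ [2, -1, -2] ⊗ [1, 2, -1] + [1, -1, -1] ⊗ [1, 2, -2] ⊗ [-4, 0, 0] + [2, 2, 1] ⊗ [1, 1, 2] ⊗ [0, 2, 1] (written with every a and b primitive with positive leading entry and the scale carried by c; CP decompositions are not unique, and this one is verified by expanding entrywise), so rank(T) ≤ 3.
These bounds meet, so rank(T) = 3.

3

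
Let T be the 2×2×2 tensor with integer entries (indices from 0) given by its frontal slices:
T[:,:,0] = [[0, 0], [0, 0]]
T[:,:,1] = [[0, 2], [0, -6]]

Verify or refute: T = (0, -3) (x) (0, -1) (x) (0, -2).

Reconstruct entry (0,1,1) from the claimed factors: Σₗ aₗ[0]bₗ[1]cₗ[1] = (0)·(-1)·(-2) = 0, but T[0,1,1] = 2. The claim is false.

No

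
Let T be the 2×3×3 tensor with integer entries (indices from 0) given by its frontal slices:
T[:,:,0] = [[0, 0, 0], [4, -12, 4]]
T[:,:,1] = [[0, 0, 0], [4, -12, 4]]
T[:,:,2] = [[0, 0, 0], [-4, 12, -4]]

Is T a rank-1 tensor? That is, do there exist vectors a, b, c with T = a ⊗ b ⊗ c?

If T = a ⊗ b ⊗ c then every fibre of T is a multiple of the corresponding factor, so read the factors off the fibres through the nonzero entry T[1,0,0] = 4.
The mode-1 fibre T[:,0,0] = [0, 4] gives a = [0, 1] (primitive direction); the mode-2 fibre T[1,:,0] = [4, -12, 4] gives b = [1, -3, 1]; then c[k] = T[1,0,k] / (a[1]·b[0]) = [4, 4, -4] / 1 = [4, 4, -4].
Expanding [0, 1] ⊗ [1, -3, 1] ⊗ [4, 4, -4] reproduces all 18 entries of T, so T = [0, 1] ⊗ [1, -3, 1] ⊗ [4, 4, -4] and rank(T) ≤ 1.
Equivalently every frontal slice T[:,:,k] is c[k] times the rank-1 matrix [0, 1] ⊗ [1, -3, 1]. So T has rank 1 (it is nonzero).

Yes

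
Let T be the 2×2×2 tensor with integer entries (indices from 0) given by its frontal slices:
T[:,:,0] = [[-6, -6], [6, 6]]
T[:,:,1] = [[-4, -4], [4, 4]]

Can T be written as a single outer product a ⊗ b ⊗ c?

If T = a ⊗ b ⊗ c then every fibre of T is a multiple of the corresponding factor, so read the factors off the fibres through the nonzero entry T[0,0,0] = -6.
The mode-1 fibre T[:,0,0] = [-6, 6] gives a = (1, -1) (primitive direction); the mode-2 fibre T[0,:,0] = [-6, -6] gives b = (1, 1); then c[k] = T[0,0,k] / (a[0]·b[0]) = [-6, -4] / 1 = (-6, -4).
Expanding (1, -1) ⊗ (1, 1) ⊗ (-6, -4) reproduces all 8 entries of T, so T = (1, -1) ⊗ (1, 1) ⊗ (-6, -4) and rank(T) ≤ 1.
Equivalently every frontal slice T[:,:,k] is c[k] times the rank-1 matrix (1, -1) ⊗ (1, 1). So T has rank 1 (it is nonzero).

Yes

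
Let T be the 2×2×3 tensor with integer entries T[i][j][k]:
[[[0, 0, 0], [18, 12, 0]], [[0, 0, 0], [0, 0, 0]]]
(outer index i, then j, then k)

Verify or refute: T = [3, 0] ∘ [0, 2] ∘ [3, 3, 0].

No

Reconstruct entry (0,1,1) from the claimed factors: Σₗ aₗ[0]bₗ[1]cₗ[1] = (3)·(2)·(3) = 18, but T[0,1,1] = 12. The claim is false.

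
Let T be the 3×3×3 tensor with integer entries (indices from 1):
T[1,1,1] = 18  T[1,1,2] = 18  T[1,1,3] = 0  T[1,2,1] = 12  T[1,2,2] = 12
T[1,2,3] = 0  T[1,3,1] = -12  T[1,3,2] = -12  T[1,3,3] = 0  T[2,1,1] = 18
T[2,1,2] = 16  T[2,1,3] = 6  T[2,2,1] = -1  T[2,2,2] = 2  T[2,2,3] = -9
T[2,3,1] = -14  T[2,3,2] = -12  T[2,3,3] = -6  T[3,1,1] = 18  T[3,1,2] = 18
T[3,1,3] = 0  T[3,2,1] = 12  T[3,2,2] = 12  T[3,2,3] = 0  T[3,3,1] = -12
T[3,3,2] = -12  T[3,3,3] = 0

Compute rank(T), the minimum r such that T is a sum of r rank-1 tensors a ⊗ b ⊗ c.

Lower bound: the mode-2 unfolding of T (rows indexed by j, columns by (i,k) = (1,1), (1,2), (1,3), (2,1), (2,2), (2,3), (3,1), (3,2), (3,3)) is [[18, 18, 0, 18, 16, 6, 18, 18, 0], [12, 12, 0, -1, 2, -9, 12, 12, 0], [-12, -12, 0, -14, -12, -6, -12, -12, 0]].
There the 2×2 minor on rows j ∈ {1, 2}, columns (i,k) ∈ {(1,1), (2,1)} is det [[18, 18], [12, -1]] = -234 ≠ 0, so this unfolding has rank ≥ 2; CP rank is at least every unfolding rank, so rank(T) ≥ 2. (Flattening ranks never certify an upper bound on CP rank; for that we must actually write T with 2 rank-1 terms.)
Upper bound — finding two terms. Write S_k = T[:,:,k] for the frontal slices: S₁ = [[18, 12, -12], [18, -1, -14], [18, 12, -12]], S₂ = [[18, 12, -12], [16, 2, -12], [18, 12, -12]], S₃ = [[0, 0, 0], [6, -9, -6], [0, 0, 0]].
If T = a₁ ⊗ b₁ ⊗ c₁ + a₂ ⊗ b₂ ⊗ c₂ then each S_k = c₁[k]·a₁b₁ᵀ + c₂[k]·a₂b₂ᵀ. S₁ and S₂ are linearly independent, so a₁b₁ᵀ and a₂b₂ᵀ must span the same plane of matrices: they are the rank-1 matrices of the form x·S₁ + y·S₂.
The 2×2 minor of x·S₁ + y·S₂ on rows {1,2}, columns {1,2} is −234·x² − 390·xy − 156·y² = (-78)·(3·x + 2·y)(x + y), vanishing at (x:y) = (2:-3) and (1:-1).
M₁ = 2·S₁ − 3·S₂ = [[-18, -12, 12], [-12, -8, 8], [-18, -12, 12]] = (-2)·[3, 2, 3][3, 2, -2]ᵀ and M₂ = S₁ − S₂ = [[0, 0, 0], [2, -3, -2], [0, 0, 0]] = [0, 1, 0][2, -3, -2]ᵀ, so take a₁ = [3, 2, 3], b₁ = [3, 2, -2], a₂ = [0, 1, 0], b₂ = [2, -3, -2].
Each slice is an integer combination of E₁ = a₁b₁ᵀ and E₂ = a₂b₂ᵀ: S₁ = 2·E₁ + 3·E₂, S₂ = 2·E₁ + 2·E₂, S₃ = 3·E₂; reading off coefficients, c₁ = [2, 2, 0] and c₂ = [3, 2, 3].
Hence T = [3, 2, 3] ⊗ [3, 2, -2] ⊗ [2, 2, 0] + [0, 1, 0] ⊗ [2, -3, -2] ⊗ [3, 2, 3], so rank(T) ≤ 2.
These bounds meet, so rank(T) = 2.
Check entry T[2,3,2] = -12: (2)·(-2)·(2) + (1)·(-2)·(2) = -12.

2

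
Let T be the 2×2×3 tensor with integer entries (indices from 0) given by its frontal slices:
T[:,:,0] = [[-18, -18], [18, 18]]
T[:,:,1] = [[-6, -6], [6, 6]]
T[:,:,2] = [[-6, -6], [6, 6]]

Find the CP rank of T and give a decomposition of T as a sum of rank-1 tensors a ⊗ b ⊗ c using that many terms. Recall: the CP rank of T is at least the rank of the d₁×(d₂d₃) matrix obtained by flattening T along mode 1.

rank(T) = 1

Lower bound: T ≠ 0 (e.g. T[0,0,0] = -18), so rank(T) ≥ 1.
Upper bound: if T = a ⊗ b ⊗ c then every fibre of T is a multiple of the corresponding factor, so read the factors off the fibres through the nonzero entry T[0,0,0] = -18.
The mode-1 fibre T[:,0,0] = [-18, 18] gives a = [1, -1] (primitive direction); the mode-2 fibre T[0,:,0] = [-18, -18] gives b = [1, 1]; then c[k] = T[0,0,k] / (a[0]·b[0]) = [-18, -6, -6] / 1 = [-18, -6, -6].
Expanding [1, -1] ⊗ [1, 1] ⊗ [-18, -6, -6] reproduces all 12 entries of T, so T = [1, -1] ⊗ [1, 1] ⊗ [-18, -6, -6] and rank(T) ≤ 1.
These bounds meet, so rank(T) = 1.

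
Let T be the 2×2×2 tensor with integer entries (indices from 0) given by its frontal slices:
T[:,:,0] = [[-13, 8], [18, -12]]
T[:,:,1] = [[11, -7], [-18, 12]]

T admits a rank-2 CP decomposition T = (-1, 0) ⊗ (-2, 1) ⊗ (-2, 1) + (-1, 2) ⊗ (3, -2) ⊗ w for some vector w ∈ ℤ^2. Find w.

Subtract the known terms from T to get the rank-1 residual R = (-1, 2) ⊗ (3, -2) ⊗ w, so R[i,j,k] = a[i]·b[j]·w[k]. Pick indices with nonzero a[0]·b[0] = (-1)·(3) = -3. Only the fibre through (0,0,·) is needed: R[0,0,:] = T[0,0,:] − Σₗ aₗ[0]bₗ[0]cₗ = [-13, 11] − (-1)·(-2)·(-2, 1) = [-9, 9]. Then w[k] = R[0,0,k] / -3 for each k, giving w = [-9, 9] / -3 = (3, -3).

w = (3, -3)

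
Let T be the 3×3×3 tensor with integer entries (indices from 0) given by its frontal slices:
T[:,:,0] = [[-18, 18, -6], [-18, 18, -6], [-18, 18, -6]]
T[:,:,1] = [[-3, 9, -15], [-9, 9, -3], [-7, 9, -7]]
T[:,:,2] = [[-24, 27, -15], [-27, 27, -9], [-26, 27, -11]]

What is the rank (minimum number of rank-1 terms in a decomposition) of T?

Lower bound: the mode-1 unfolding of T (rows indexed by i, columns by (j,k) = (0,0), (0,1), (0,2), (1,0), (1,1), (1,2), (2,0), (2,1), (2,2)) is [[-18, -3, -24, 18, 9, 27, -6, -15, -15], [-18, -9, -27, 18, 9, 27, -6, -3, -9], [-18, -7, -26, 18, 9, 27, -6, -7, -11]].
There the 2×2 minor on rows i ∈ {0, 1}, columns (j,k) ∈ {(0,0), (0,1)} is det [[-18, -3], [-18, -9]] = 108 ≠ 0, so this unfolding has rank ≥ 2; CP rank is at least every unfolding rank, so rank(T) ≥ 2. (Unfolding ranks only ever bound the CP rank from below — rank(T) can be strictly larger than all of them — so the matching upper bound has to come from an explicit 2-term decomposition.)
Upper bound — finding two terms. Write S_k = T[:,:,k] for the frontal slices: S₀ = [[-18, 18, -6], [-18, 18, -6], [-18, 18, -6]], S₁ = [[-3, 9, -15], [-9, 9, -3], [-7, 9, -7]], S₂ = [[-24, 27, -15], [-27, 27, -9], [-26, 27, -11]].
If T = a₁ ⊗ b₁ ⊗ c₁ + a₂ ⊗ b₂ ⊗ c₂ then each S_k = c₁[k]·a₁b₁ᵀ + c₂[k]·a₂b₂ᵀ. S₀ and S₁ are linearly independent, so a₁b₁ᵀ and a₂b₂ᵀ must span the same plane of matrices: they are the rank-1 matrices of the form x·S₀ + y·S₁.
The 2×2 minor of x·S₀ + y·S₁ on rows {0,1}, columns {0,1} is 108·xy + 54·y² = 54·(y)(2·x + y), vanishing at (x:y) = (1:0) and (1:-2).
M₁ = S₀ = [[-18, 18, -6], [-18, 18, -6], [-18, 18, -6]] = (-6)·[1, 1, 1][3, -3, 1]ᵀ and M₂ = S₀ − 2·S₁ = [[-12, 0, 24], [0, 0, 0], [-4, 0, 8]] = (-4)·[3, 0, 1][1, 0, -2]ᵀ, so take a₁ = [1, 1, 1], b₁ = [3, -3, 1], a₂ = [3, 0, 1], b₂ = [1, 0, -2].
Each slice is an integer combination of E₁ = a₁b₁ᵀ and E₂ = a₂b₂ᵀ: S₀ = −6·E₁, S₁ = −3·E₁ + 2·E₂, S₂ = −9·E₁ + E₂; reading off coefficients, c₁ = [-6, -3, -9] and c₂ = [0, 2, 1].
Hence T = [1, 1, 1] ⊗ [3, -3, 1] ⊗ [-6, -3, -9] + [3, 0, 1] ⊗ [1, 0, -2] ⊗ [0, 2, 1], so rank(T) ≤ 2.
These bounds meet, so rank(T) = 2.
Check entry T[2,2,0] = -6: (1)·(1)·(-6) + (1)·(-2)·(0) = -6.

2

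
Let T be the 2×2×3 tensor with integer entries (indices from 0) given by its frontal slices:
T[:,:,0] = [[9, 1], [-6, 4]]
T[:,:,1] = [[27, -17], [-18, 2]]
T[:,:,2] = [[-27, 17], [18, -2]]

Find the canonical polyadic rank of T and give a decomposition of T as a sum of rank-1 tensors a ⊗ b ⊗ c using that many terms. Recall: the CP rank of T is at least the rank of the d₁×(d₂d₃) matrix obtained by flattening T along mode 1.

rank(T) = 2

Lower bound: the mode-1 unfolding of T (rows indexed by i, columns by (j,k) = (0,0), (0,1), (0,2), (1,0), (1,1), (1,2)) is [[9, 27, -27, 1, -17, 17], [-6, -18, 18, 4, 2, -2]].
There the 2×2 minor on rows i ∈ {0, 1}, columns (j,k) ∈ {(0,0), (1,0)} is det [[9, 1], [-6, 4]] = 42 ≠ 0, so this unfolding has rank ≥ 2; CP rank is at least every unfolding rank, so rank(T) ≥ 2. (This is only a lower bound: in general the CP rank may exceed every unfolding rank, so we still need to exhibit 2 rank-1 terms summing to T.)
Upper bound — finding two terms. Write S_k = T[:,:,k] for the frontal slices: S₀ = [[9, 1], [-6, 4]], S₁ = [[27, -17], [-18, 2]], S₂ = [[-27, 17], [18, -2]].
If T = a₁ ⊗ b₁ ⊗ c₁ + a₂ ⊗ b₂ ⊗ c₂ then each S_k = c₁[k]·a₁b₁ᵀ + c₂[k]·a₂b₂ᵀ. S₀ and S₁ are linearly independent, so a₁b₁ᵀ and a₂b₂ᵀ must span the same plane of matrices: they are the rank-1 matrices of the form x·S₀ + y·S₁.
det(x·S₀ + y·S₁) is 42·x² + 42·xy − 252·y² = 42·(x + 3·y)(x − 2·y), vanishing at (x:y) = (3:-1) and (2:1).
M₁ = 3·S₀ − S₁ = [[0, 20], [0, 10]] = 10·[2, 1][0, 1]ᵀ and M₂ = 2·S₀ + S₁ = [[45, -15], [-30, 10]] = 5·[3, -2][3, -1]ᵀ, so take a₁ = [2, 1], b₁ = [0, 1], a₂ = [3, -2], b₂ = [3, -1].
Each slice is an integer combination of E₁ = a₁b₁ᵀ and E₂ = a₂b₂ᵀ: S₀ = 2·E₁ + E₂, S₁ = −4·E₁ + 3·E₂, S₂ = 4·E₁ − 3·E₂; reading off coefficients, c₁ = [2, -4, 4] and c₂ = [1, 3, -3].
Hence T = [2, 1] ⊗ [0, 1] ⊗ [2, -4, 4] + [3, -2] ⊗ [3, -1] ⊗ [1, 3, -3], so rank(T) ≤ 2.
These bounds meet, so rank(T) = 2.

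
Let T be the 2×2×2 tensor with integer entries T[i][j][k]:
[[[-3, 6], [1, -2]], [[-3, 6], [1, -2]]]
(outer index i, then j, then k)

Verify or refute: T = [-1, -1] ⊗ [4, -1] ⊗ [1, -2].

Reconstruct entry (0,0,0) from the claimed factors: Σₗ aₗ[0]bₗ[0]cₗ[0] = (-1)·(4)·(1) = -4, but T[0,0,0] = -3. The claim is false.

No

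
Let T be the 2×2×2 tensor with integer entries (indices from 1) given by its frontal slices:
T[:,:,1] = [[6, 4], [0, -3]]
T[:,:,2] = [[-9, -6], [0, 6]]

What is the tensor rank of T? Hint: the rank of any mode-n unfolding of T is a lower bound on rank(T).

2

Lower bound: the mode-1 unfolding of T (rows indexed by i, columns by (j,k) = (1,1), (1,2), (2,1), (2,2)) is [[6, -9, 4, -6], [0, 0, -3, 6]].
There the 2×2 minor on rows i ∈ {1, 2}, columns (j,k) ∈ {(1,1), (2,1)} is det [[6, 4], [0, -3]] = -18 ≠ 0, so this unfolding has rank ≥ 2; CP rank is at least every unfolding rank, so rank(T) ≥ 2. (Flattening ranks never certify an upper bound on CP rank; for that we must actually write T with 2 rank-1 terms.)
Upper bound — finding two terms. Write S_k = T[:,:,k] for the frontal slices: S₁ = [[6, 4], [0, -3]], S₂ = [[-9, -6], [0, 6]].
If T = a₁ ∘ b₁ ∘ c₁ + a₂ ∘ b₂ ∘ c₂ then each S_k = c₁[k]·a₁b₁ᵀ + c₂[k]·a₂b₂ᵀ. S₁ and S₂ are linearly independent, so a₁b₁ᵀ and a₂b₂ᵀ must span the same plane of matrices: they are the rank-1 matrices of the form x·S₁ + y·S₂.
det(x·S₁ + y·S₂) is −18·x² + 63·xy − 54·y² = (-9)·(2·x − 3·y)(x − 2·y), vanishing at (x:y) = (3:2) and (2:1).
M₁ = 3·S₁ + 2·S₂ = [[0, 0], [0, 3]] = 3·[0, 1][0, 1]ᵀ and M₂ = 2·S₁ + S₂ = [[3, 2], [0, 0]] = [1, 0][3, 2]ᵀ, so take a₁ = [0, 1], b₁ = [0, 1], a₂ = [1, 0], b₂ = [3, 2].
Each slice is an integer combination of E₁ = a₁b₁ᵀ and E₂ = a₂b₂ᵀ: S₁ = −3·E₁ + 2·E₂, S₂ = 6·E₁ − 3·E₂; reading off coefficients, c₁ = [-3, 6] and c₂ = [2, -3].
Hence T = [0, 1] ∘ [0, 1] ∘ [-3, 6] + [1, 0] ∘ [3, 2] ∘ [2, -3], so rank(T) ≤ 2.
These bounds meet, so rank(T) = 2.
Check entry T[2,2,1] = -3: (1)·(1)·(-3) + (0)·(2)·(2) = -3.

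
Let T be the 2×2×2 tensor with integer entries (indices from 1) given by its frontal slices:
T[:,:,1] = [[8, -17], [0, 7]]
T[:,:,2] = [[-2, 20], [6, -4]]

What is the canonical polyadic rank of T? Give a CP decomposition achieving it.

Lower bound: the mode-2 unfolding of T (rows indexed by j, columns by (i,k) = (1,1), (1,2), (2,1), (2,2)) is [[8, -2, 0, 6], [-17, 20, 7, -4]].
There the 2×2 minor on rows j ∈ {1, 2}, columns (i,k) ∈ {(1,1), (1,2)} is det [[8, -2], [-17, 20]] = 126 ≠ 0, so this unfolding has rank ≥ 2; CP rank is at least every unfolding rank, so rank(T) ≥ 2. (This is only a lower bound: in general the CP rank may exceed every unfolding rank, so we still need to exhibit 2 rank-1 terms summing to T.)
Upper bound — finding two terms. Write S_k = T[:,:,k] for the frontal slices: S₁ = [[8, -17], [0, 7]], S₂ = [[-2, 20], [6, -4]].
If T = a₁ (x) b₁ (x) c₁ + a₂ (x) b₂ (x) c₂ then each S_k = c₁[k]·a₁b₁ᵀ + c₂[k]·a₂b₂ᵀ. S₁ and S₂ are linearly independent, so a₁b₁ᵀ and a₂b₂ᵀ must span the same plane of matrices: they are the rank-1 matrices of the form x·S₁ + y·S₂.
det(x·S₁ + y·S₂) is 56·x² + 56·xy − 112·y² = 56·(x + 2·y)(x − y), vanishing at (x:y) = (2:-1) and (1:1).
M₁ = 2·S₁ − S₂ = [[18, -54], [-6, 18]] = 6·(3, -1)(1, -3)ᵀ and M₂ = S₁ + S₂ = [[6, 3], [6, 3]] = 3·(1, 1)(2, 1)ᵀ, so take a₁ = (3, -1), b₁ = (1, -3), a₂ = (1, 1), b₂ = (2, 1).
Each slice is an integer combination of E₁ = a₁b₁ᵀ and E₂ = a₂b₂ᵀ: S₁ = 2·E₁ + E₂, S₂ = −2·E₁ + 2·E₂; reading off coefficients, c₁ = (2, -2) and c₂ = (1, 2).
Hence T = (3, -1) (x) (1, -3) (x) (2, -2) + (1, 1) (x) (2, 1) (x) (1, 2), so rank(T) ≤ 2.
These bounds meet, so rank(T) = 2.
Check entry T[2,1,1] = 0: (-1)·(1)·(2) + (1)·(2)·(1) = 0.

rank(T) = 2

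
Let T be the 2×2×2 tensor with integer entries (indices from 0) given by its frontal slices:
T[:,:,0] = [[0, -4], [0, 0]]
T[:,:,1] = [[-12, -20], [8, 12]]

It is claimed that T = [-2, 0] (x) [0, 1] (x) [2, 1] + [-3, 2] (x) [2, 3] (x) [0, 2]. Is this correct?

Yes

Reconstruct entrywise from the claimed factors. For example, T[0,0,1] = -12 and Σₗ aₗ[0]bₗ[0]cₗ[1] = (-2)·(0)·(1) + (-3)·(2)·(2) = -12; checking all 8 entries, every one matches. The claim holds.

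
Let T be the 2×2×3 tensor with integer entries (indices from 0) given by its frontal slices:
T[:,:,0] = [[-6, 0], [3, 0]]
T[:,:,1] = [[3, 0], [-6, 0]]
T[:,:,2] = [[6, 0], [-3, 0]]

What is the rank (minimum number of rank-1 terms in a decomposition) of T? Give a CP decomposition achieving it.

Lower bound: the mode-3 unfolding of T (rows indexed by k, columns by (i,j) = (0,0), (0,1), (1,0), (1,1)) is [[-6, 0, 3, 0], [3, 0, -6, 0], [6, 0, -3, 0]].
There the 2×2 minor on rows k ∈ {0, 1}, columns (i,j) ∈ {(0,0), (1,0)} is det [[-6, 3], [3, -6]] = 27 ≠ 0, so this unfolding has rank ≥ 2; CP rank is at least every unfolding rank, so rank(T) ≥ 2. (Flattening ranks never certify an upper bound on CP rank; for that we must actually write T with 2 rank-1 terms.)
Upper bound — finding two terms. Every mode-2 slice of T is a multiple of one matrix: T[:,j,:] = b[j]·M with b = [1, 0] and M = [[-6, 3, 6], [3, -6, -3]] (rows indexed by i, columns by k). So it suffices to write M as a sum of two rank-1 matrices.
Splitting M by its rows (i = 0, 1), M = [1, 0][-6, 3, 6]ᵀ + [0, 1][3, -6, -3]ᵀ.
Hence T = [1, 0] ⊗ [1, 0] ⊗ [-6, 3, 6] + [0, 1] ⊗ [1, 0] ⊗ [3, -6, -3], so rank(T) ≤ 2.
These bounds meet, so rank(T) = 2.

rank(T) = 2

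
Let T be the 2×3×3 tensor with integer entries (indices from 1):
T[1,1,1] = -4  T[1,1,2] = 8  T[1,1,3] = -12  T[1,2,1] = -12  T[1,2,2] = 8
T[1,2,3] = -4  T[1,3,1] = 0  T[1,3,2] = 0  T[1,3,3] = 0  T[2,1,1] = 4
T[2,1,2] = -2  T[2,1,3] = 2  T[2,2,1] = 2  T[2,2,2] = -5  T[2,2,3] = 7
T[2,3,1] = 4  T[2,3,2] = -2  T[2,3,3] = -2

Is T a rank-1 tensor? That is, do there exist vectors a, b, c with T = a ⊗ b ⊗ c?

The mode-2 unfolding of T (rows indexed by j, columns by (i,k) = (1,1), (1,2), (1,3), (2,1), (2,2), (2,3)) is [[-4, 8, -12, 4, -2, 2], [-12, 8, -4, 2, -5, 7], [0, 0, 0, 4, -2, -2]].
There the 3×3 minor on rows j ∈ {1, 2, 3}, columns (i,k) ∈ {(1,1), (1,2), (2,1)} is det [[-4, 8, 4], [-12, 8, 2], [0, 0, 4]] = 256 ≠ 0, so this unfolding has rank ≥ 3; CP rank is at least every unfolding rank, so rank(T) ≥ 3.
In particular rank(T) ≥ 3 > 1, so T is not rank-1.

No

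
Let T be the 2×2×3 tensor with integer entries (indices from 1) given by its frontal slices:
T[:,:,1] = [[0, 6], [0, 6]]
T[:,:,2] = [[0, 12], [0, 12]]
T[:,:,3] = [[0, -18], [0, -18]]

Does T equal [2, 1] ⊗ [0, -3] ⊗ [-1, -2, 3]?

Reconstruct entry (2,2,1) from the claimed factors: Σₗ aₗ[2]bₗ[2]cₗ[1] = (1)·(-3)·(-1) = 3, but T[2,2,1] = 6. The claim is false.

No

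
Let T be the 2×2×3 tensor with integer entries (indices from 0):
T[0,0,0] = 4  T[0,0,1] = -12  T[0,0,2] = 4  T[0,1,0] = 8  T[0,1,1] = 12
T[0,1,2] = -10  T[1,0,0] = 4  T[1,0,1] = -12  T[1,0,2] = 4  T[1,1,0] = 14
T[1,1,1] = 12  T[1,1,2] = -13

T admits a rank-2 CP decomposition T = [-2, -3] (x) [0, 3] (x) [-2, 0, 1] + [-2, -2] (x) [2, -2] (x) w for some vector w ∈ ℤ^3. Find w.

w = [-1, 3, -1]

Subtract the known terms from T to get the rank-1 residual R = [-2, -2] (x) [2, -2] (x) w, so R[i,j,k] = a[i]·b[j]·w[k]. Pick indices with nonzero a[0]·b[0] = (-2)·(2) = -4. Only the fibre through (0,0,·) is needed: R[0,0,:] = T[0,0,:] − Σₗ aₗ[0]bₗ[0]cₗ = [4, -12, 4] − (-2)·(0)·[-2, 0, 1] = [4, -12, 4]. Then w[k] = R[0,0,k] / -4 for each k, giving w = [4, -12, 4] / -4 = [-1, 3, -1].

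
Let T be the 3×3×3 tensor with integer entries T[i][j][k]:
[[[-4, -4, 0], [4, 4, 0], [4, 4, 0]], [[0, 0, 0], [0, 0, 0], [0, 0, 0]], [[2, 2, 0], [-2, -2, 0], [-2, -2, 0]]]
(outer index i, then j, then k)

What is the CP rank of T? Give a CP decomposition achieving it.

rank(T) = 1

Lower bound: T ≠ 0 (e.g. T[0,0,0] = -4), so rank(T) ≥ 1.
Upper bound: if T = a ∘ b ∘ c then every fibre of T is a multiple of the corresponding factor, so read the factors off the fibres through the nonzero entry T[0,0,0] = -4.
The mode-1 fibre T[:,0,0] = [-4, 0, 2] gives a = [2, 0, -1] (primitive direction); the mode-2 fibre T[0,:,0] = [-4, 4, 4] gives b = [1, -1, -1]; then c[k] = T[0,0,k] / (a[0]·b[0]) = [-4, -4, 0] / 2 = [-2, -2, 0].
Expanding [2, 0, -1] ∘ [1, -1, -1] ∘ [-2, -2, 0] reproduces all 27 entries of T, so T = [2, 0, -1] ∘ [1, -1, -1] ∘ [-2, -2, 0] and rank(T) ≤ 1.
These bounds meet, so rank(T) = 1.
Check entry T[2,0,1] = 2: (-1)·(1)·(-2) = 2.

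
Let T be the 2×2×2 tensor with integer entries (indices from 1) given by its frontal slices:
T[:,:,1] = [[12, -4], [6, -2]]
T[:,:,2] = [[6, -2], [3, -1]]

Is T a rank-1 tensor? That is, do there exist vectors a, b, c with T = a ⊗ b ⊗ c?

Yes

If T = a ⊗ b ⊗ c then every fibre of T is a multiple of the corresponding factor, so read the factors off the fibres through the nonzero entry T[1,1,1] = 12.
The mode-1 fibre T[:,1,1] = [12, 6] gives a = [2, 1] (primitive direction); the mode-2 fibre T[1,:,1] = [12, -4] gives b = [3, -1]; then c[k] = T[1,1,k] / (a[1]·b[1]) = [12, 6] / 6 = [2, 1].
Expanding [2, 1] ⊗ [3, -1] ⊗ [2, 1] reproduces all 8 entries of T, so T = [2, 1] ⊗ [3, -1] ⊗ [2, 1] and rank(T) ≤ 1.
Equivalently every frontal slice T[:,:,k] is c[k] times the rank-1 matrix [2, 1] ⊗ [3, -1]. So T has rank 1 (it is nonzero).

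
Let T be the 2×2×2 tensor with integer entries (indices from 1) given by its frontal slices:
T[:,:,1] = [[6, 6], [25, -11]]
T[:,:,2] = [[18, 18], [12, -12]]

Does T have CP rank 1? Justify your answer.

No

The mode-2 unfolding of T (rows indexed by j, columns by (i,k) = (1,1), (1,2), (2,1), (2,2)) is [[6, 18, 25, 12], [6, 18, -11, -12]].
There the 2×2 minor on rows j ∈ {1, 2}, columns (i,k) ∈ {(1,1), (2,1)} is det [[6, 25], [6, -11]] = -216 ≠ 0, so this unfolding has rank ≥ 2; CP rank is at least every unfolding rank, so rank(T) ≥ 2.
In particular rank(T) ≥ 2 > 1, so T is not rank-1.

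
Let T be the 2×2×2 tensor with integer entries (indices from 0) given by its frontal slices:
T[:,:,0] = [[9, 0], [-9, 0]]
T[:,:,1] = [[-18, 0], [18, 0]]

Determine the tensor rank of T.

1

Lower bound: T ≠ 0 (e.g. T[0,0,0] = 9), so rank(T) ≥ 1.
Upper bound: the mode-1 fibre T[:,0,0] = [9, -9] gives a = [1, -1] (primitive direction); the mode-2 fibre T[0,:,0] = [9, 0] gives b = [1, 0]; then c[k] = T[0,0,k] / (a[0]·b[0]) = [9, -18] / 1 = [9, -18].
Expanding [1, -1] ⊗ [1, 0] ⊗ [9, -18] reproduces all 8 entries of T, so T = [1, -1] ⊗ [1, 0] ⊗ [9, -18] and rank(T) ≤ 1.
These bounds meet, so rank(T) = 1.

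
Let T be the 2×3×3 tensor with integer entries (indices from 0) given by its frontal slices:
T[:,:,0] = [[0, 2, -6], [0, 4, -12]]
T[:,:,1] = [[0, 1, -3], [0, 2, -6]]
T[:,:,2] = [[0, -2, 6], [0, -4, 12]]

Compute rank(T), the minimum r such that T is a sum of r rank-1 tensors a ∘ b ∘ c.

Lower bound: T ≠ 0 (e.g. T[0,1,0] = 2), so rank(T) ≥ 1.
Upper bound: if T = a ∘ b ∘ c then every fibre of T is a multiple of the corresponding factor, so read the factors off the fibres through the nonzero entry T[0,1,0] = 2.
The mode-1 fibre T[:,1,0] = [2, 4] gives a = (1, 2) (primitive direction); the mode-2 fibre T[0,:,0] = [0, 2, -6] gives b = (0, 1, -3); then c[k] = T[0,1,k] / (a[0]·b[1]) = [2, 1, -2] / 1 = (2, 1, -2).
Expanding (1, 2) ∘ (0, 1, -3) ∘ (2, 1, -2) reproduces all 18 entries of T, so T = (1, 2) ∘ (0, 1, -3) ∘ (2, 1, -2) and rank(T) ≤ 1.
These bounds meet, so rank(T) = 1.
Check entry T[1,1,2] = -4: (2)·(1)·(-2) = -4.

1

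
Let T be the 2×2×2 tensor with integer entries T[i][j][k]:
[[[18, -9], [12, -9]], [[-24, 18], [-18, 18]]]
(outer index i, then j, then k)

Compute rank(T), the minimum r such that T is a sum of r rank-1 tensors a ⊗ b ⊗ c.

2

Lower bound: the mode-3 unfolding of T (rows indexed by k, columns by (i,j) = (0,0), (0,1), (1,0), (1,1)) is [[18, 12, -24, -18], [-9, -9, 18, 18]].
There the 2×2 minor on rows k ∈ {0, 1}, columns (i,j) ∈ {(0,0), (0,1)} is det [[18, 12], [-9, -9]] = -54 ≠ 0, so this unfolding has rank ≥ 2; CP rank is at least every unfolding rank, so rank(T) ≥ 2. (This is only a lower bound: in general the CP rank may exceed every unfolding rank, so we still need to exhibit 2 rank-1 terms summing to T.)
Upper bound — finding two terms. Write S_k = T[:,:,k] for the frontal slices: S₀ = [[18, 12], [-24, -18]], S₁ = [[-9, -9], [18, 18]].
If T = a₁ ⊗ b₁ ⊗ c₁ + a₂ ⊗ b₂ ⊗ c₂ then each S_k = c₁[k]·a₁b₁ᵀ + c₂[k]·a₂b₂ᵀ. S₀ and S₁ are linearly independent, so a₁b₁ᵀ and a₂b₂ᵀ must span the same plane of matrices: they are the rank-1 matrices of the form x·S₀ + y·S₁.
det(x·S₀ + y·S₁) is −36·x² + 54·xy = (-18)·(2·x − 3·y)(x), vanishing at (x:y) = (3:2) and (0:1).
M₁ = 3·S₀ + 2·S₁ = [[36, 18], [-36, -18]] = 18·(1, -1)(2, 1)ᵀ and M₂ = S₁ = [[-9, -9], [18, 18]] = (-9)·(1, -2)(1, 1)ᵀ, so take a₁ = (1, -1), b₁ = (2, 1), a₂ = (1, -2), b₂ = (1, 1).
Each slice is an integer combination of E₁ = a₁b₁ᵀ and E₂ = a₂b₂ᵀ: S₀ = 6·E₁ + 6·E₂, S₁ = −9·E₂; reading off coefficients, c₁ = (6, 0) and c₂ = (6, -9).
Hence T = (1, -1) ⊗ (2, 1) ⊗ (6, 0) + (1, -2) ⊗ (1, 1) ⊗ (6, -9), so rank(T) ≤ 2.
These bounds meet, so rank(T) = 2.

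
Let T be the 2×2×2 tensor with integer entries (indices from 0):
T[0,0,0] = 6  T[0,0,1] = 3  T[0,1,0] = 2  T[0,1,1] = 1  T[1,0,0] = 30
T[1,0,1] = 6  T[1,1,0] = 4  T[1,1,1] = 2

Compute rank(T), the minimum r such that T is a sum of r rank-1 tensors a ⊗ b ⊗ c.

2

Lower bound: the mode-2 unfolding of T (rows indexed by j, columns by (i,k) = (0,0), (0,1), (1,0), (1,1)) is [[6, 3, 30, 6], [2, 1, 4, 2]].
There the 2×2 minor on rows j ∈ {0, 1}, columns (i,k) ∈ {(0,0), (1,0)} is det [[6, 30], [2, 4]] = -36 ≠ 0, so this unfolding has rank ≥ 2; CP rank is at least every unfolding rank, so rank(T) ≥ 2. (Flattening ranks never certify an upper bound on CP rank; for that we must actually write T with 2 rank-1 terms.)
Upper bound — finding two terms. Write S_k = T[:,:,k] for the frontal slices: S₀ = [[6, 2], [30, 4]], S₁ = [[3, 1], [6, 2]].
If T = a₁ ⊗ b₁ ⊗ c₁ + a₂ ⊗ b₂ ⊗ c₂ then each S_k = c₁[k]·a₁b₁ᵀ + c₂[k]·a₂b₂ᵀ. S₀ and S₁ are linearly independent, so a₁b₁ᵀ and a₂b₂ᵀ must span the same plane of matrices: they are the rank-1 matrices of the form x·S₀ + y·S₁.
det(x·S₀ + y·S₁) is −36·x² − 18·xy = (-18)·(2·x + y)(x), vanishing at (x:y) = (1:-2) and (0:1).
M₁ = S₀ − 2·S₁ = [[0, 0], [18, 0]] = 18·(0, 1)(1, 0)ᵀ and M₂ = S₁ = [[3, 1], [6, 2]] = (1, 2)(3, 1)ᵀ, so take a₁ = (0, 1), b₁ = (1, 0), a₂ = (1, 2), b₂ = (3, 1).
Each slice is an integer combination of E₁ = a₁b₁ᵀ and E₂ = a₂b₂ᵀ: S₀ = 18·E₁ + 2·E₂, S₁ = E₂; reading off coefficients, c₁ = (18, 0) and c₂ = (2, 1).
Hence T = (0, 1) ⊗ (1, 0) ⊗ (18, 0) + (1, 2) ⊗ (3, 1) ⊗ (2, 1), so rank(T) ≤ 2.
These bounds meet, so rank(T) = 2.
Check entry T[0,1,0] = 2: (0)·(0)·(18) + (1)·(1)·(2) = 2.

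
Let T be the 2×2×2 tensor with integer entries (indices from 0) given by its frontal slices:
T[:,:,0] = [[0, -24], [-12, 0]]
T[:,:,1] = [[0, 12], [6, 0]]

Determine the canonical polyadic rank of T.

Lower bound: the mode-1 unfolding of T (rows indexed by i, columns by (j,k) = (0,0), (0,1), (1,0), (1,1)) is [[0, 0, -24, 12], [-12, 6, 0, 0]].
There the 2×2 minor on rows i ∈ {0, 1}, columns (j,k) ∈ {(0,0), (1,0)} is det [[0, -24], [-12, 0]] = -288 ≠ 0, so this unfolding has rank ≥ 2; CP rank is at least every unfolding rank, so rank(T) ≥ 2. (Unfolding ranks only ever bound the CP rank from below — rank(T) can be strictly larger than all of them — so the matching upper bound has to come from an explicit 2-term decomposition.)
Upper bound — finding two terms. Every mode-3 slice of T is a multiple of one matrix: T[:,:,k] = c[k]·M with c = [2, -1] and M = [[0, -12], [-6, 0]] (rows indexed by i, columns by j). So it suffices to write M as a sum of two rank-1 matrices.
Splitting M by its rows (i = 0, 1), M = [1, 0][0, -12]ᵀ + [0, 1][-6, 0]ᵀ.
Hence T = [1, 0] ⊗ [0, -12] ⊗ [2, -1] + [0, 1] ⊗ [-6, 0] ⊗ [2, -1], so rank(T) ≤ 2.
These bounds meet, so rank(T) = 2.
Check entry T[0,1,0] = -24: (1)·(-12)·(2) + (0)·(0)·(2) = -24.

2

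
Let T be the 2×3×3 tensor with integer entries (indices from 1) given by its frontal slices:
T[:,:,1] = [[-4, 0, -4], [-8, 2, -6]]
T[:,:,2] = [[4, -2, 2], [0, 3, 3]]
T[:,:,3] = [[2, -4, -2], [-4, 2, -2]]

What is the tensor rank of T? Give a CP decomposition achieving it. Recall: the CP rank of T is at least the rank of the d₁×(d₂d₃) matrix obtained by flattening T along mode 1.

rank(T) = 3

Lower bound: the mode-3 unfolding of T (rows indexed by k, columns by (i,j) = (1,1), (1,2), (1,3), (2,1), (2,2), (2,3)) is [[-4, 0, -4, -8, 2, -6], [4, -2, 2, 0, 3, 3], [2, -4, -2, -4, 2, -2]].
There the 3×3 minor on rows k ∈ {1, 2, 3}, columns (i,j) ∈ {(1,1), (1,2), (2,1)} is det [[-4, 0, -8], [4, -2, 0], [2, -4, -4]] = 64 ≠ 0, so this unfolding has rank ≥ 3; CP rank is at least every unfolding rank, so rank(T) ≥ 3. (Flattening ranks never certify an upper bound on CP rank; for that we must actually write T with 3 rank-1 terms.)
Upper bound: T is a sum of 3 rank-1 terms, T = [1, -2] ⊗ [1, -1, 0] ⊗ [0, 2, 2] + [1, 1] ⊗ [0, 1, 1] ⊗ [-2, 1, -2] + [1, 2] ⊗ [2, -1, 1] ⊗ [-2, 1, 0] (written with every a and b primitive with positive leading entry and the scale carried by c; CP decompositions are not unique, and this one is verified by expanding entrywise), so rank(T) ≤ 3.
These bounds meet, so rank(T) = 3.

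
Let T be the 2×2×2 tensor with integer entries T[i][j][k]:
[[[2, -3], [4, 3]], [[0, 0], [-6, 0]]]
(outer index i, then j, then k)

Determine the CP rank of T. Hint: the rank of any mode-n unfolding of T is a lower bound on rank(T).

Lower bound: the mode-1 unfolding of T (rows indexed by i, columns by (j,k) = (0,0), (0,1), (1,0), (1,1)) is [[2, -3, 4, 3], [0, 0, -6, 0]].
There the 2×2 minor on rows i ∈ {0, 1}, columns (j,k) ∈ {(0,0), (1,0)} is det [[2, 4], [0, -6]] = -12 ≠ 0, so this unfolding has rank ≥ 2; CP rank is at least every unfolding rank, so rank(T) ≥ 2. (Unfolding ranks only ever bound the CP rank from below — rank(T) can be strictly larger than all of them — so the matching upper bound has to come from an explicit 2-term decomposition.)
Upper bound — finding two terms. Write S_k = T[:,:,k] for the frontal slices: S₀ = [[2, 4], [0, -6]], S₁ = [[-3, 3], [0, 0]].
If T = a₁ ⊗ b₁ ⊗ c₁ + a₂ ⊗ b₂ ⊗ c₂ then each S_k = c₁[k]·a₁b₁ᵀ + c₂[k]·a₂b₂ᵀ. S₀ and S₁ are linearly independent, so a₁b₁ᵀ and a₂b₂ᵀ must span the same plane of matrices: they are the rank-1 matrices of the form x·S₀ + y·S₁.
det(x·S₀ + y·S₁) is −12·x² + 18·xy = (-6)·(2·x − 3·y)(x), vanishing at (x:y) = (3:2) and (0:1).
M₁ = 3·S₀ + 2·S₁ = [[0, 18], [0, -18]] = 18·(1, -1)(0, 1)ᵀ and M₂ = S₁ = [[-3, 3], [0, 0]] = (-3)·(1, 0)(1, -1)ᵀ, so take a₁ = (1, -1), b₁ = (0, 1), a₂ = (1, 0), b₂ = (1, -1).
Each slice is an integer combination of E₁ = a₁b₁ᵀ and E₂ = a₂b₂ᵀ: S₀ = 6·E₁ + 2·E₂, S₁ = −3·E₂; reading off coefficients, c₁ = (6, 0) and c₂ = (2, -3).
Hence T = (1, -1) ⊗ (0, 1) ⊗ (6, 0) + (1, 0) ⊗ (1, -1) ⊗ (2, -3), so rank(T) ≤ 2.
These bounds meet, so rank(T) = 2.

2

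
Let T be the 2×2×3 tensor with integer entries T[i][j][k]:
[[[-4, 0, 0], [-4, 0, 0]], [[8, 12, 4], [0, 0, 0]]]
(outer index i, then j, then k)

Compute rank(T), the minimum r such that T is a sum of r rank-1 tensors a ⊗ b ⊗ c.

Lower bound: the mode-2 unfolding of T (rows indexed by j, columns by (i,k) = (0,0), (0,1), (0,2), (1,0), (1,1), (1,2)) is [[-4, 0, 0, 8, 12, 4], [-4, 0, 0, 0, 0, 0]].
There the 2×2 minor on rows j ∈ {0, 1}, columns (i,k) ∈ {(0,0), (1,0)} is det [[-4, 8], [-4, 0]] = 32 ≠ 0, so this unfolding has rank ≥ 2; CP rank is at least every unfolding rank, so rank(T) ≥ 2. (Unfolding ranks only ever bound the CP rank from below — rank(T) can be strictly larger than all of them — so the matching upper bound has to come from an explicit 2-term decomposition.)
Upper bound — finding two terms. Write S_k = T[:,:,k] for the frontal slices: S₀ = [[-4, -4], [8, 0]], S₁ = [[0, 0], [12, 0]], S₂ = [[0, 0], [4, 0]].
If T = a₁ ⊗ b₁ ⊗ c₁ + a₂ ⊗ b₂ ⊗ c₂ then each S_k = c₁[k]·a₁b₁ᵀ + c₂[k]·a₂b₂ᵀ. S₀ and S₁ are linearly independent, so a₁b₁ᵀ and a₂b₂ᵀ must span the same plane of matrices: they are the rank-1 matrices of the form x·S₀ + y·S₁.
det(x·S₀ + y·S₁) is 32·x² + 48·xy = 16·(2·x + 3·y)(x), vanishing at (x:y) = (3:-2) and (0:1).
M₁ = 3·S₀ − 2·S₁ = [[-12, -12], [0, 0]] = (-12)·[1, 0][1, 1]ᵀ and M₂ = S₁ = [[0, 0], [12, 0]] = 12·[0, 1][1, 0]ᵀ, so take a₁ = [1, 0], b₁ = [1, 1], a₂ = [0, 1], b₂ = [1, 0].
Each slice is an integer combination of E₁ = a₁b₁ᵀ and E₂ = a₂b₂ᵀ: S₀ = −4·E₁ + 8·E₂, S₁ = 12·E₂, S₂ = 4·E₂; reading off coefficients, c₁ = [-4, 0, 0] and c₂ = [8, 12, 4].
Hence T = [1, 0] ⊗ [1, 1] ⊗ [-4, 0, 0] + [0, 1] ⊗ [1, 0] ⊗ [8, 12, 4], so rank(T) ≤ 2.
These bounds meet, so rank(T) = 2.

2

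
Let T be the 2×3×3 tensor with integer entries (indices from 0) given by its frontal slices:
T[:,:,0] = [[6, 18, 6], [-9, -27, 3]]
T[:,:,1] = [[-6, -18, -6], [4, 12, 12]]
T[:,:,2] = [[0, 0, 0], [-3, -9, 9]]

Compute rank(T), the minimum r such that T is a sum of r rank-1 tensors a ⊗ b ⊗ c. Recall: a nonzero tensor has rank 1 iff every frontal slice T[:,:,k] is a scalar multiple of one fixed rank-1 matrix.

2

Lower bound: in the mode-2 unfolding of T (rows indexed by j, columns by (i,k)) the 2×2 minor on rows j ∈ {0, 2}, columns (i,k) ∈ {(0,0), (1,0)} is det [[6, -9], [6, 3]] = 72 ≠ 0, so that unfolding has rank ≥ 2 and hence rank(T) ≥ 2 (CP rank is at least every unfolding rank, though it can be larger).
Upper bound: with S_k = T[:,:,k], the two rank-1 terms a₁b₁ᵀ, a₂b₂ᵀ are the rank-1 members of the pencil x·S₀ + y·S₁.
The 2×2 minor of x·S₀ + y·S₁ on rows {0,1}, columns {0,2} is 72·x² − 24·xy − 48·y² = 24·(3·x + 2·y)(x − y), vanishing at (x:y) = (2:-3) and (1:1).
M₁ = 2·S₀ − 3·S₁ = [[30, 90, 30], [-30, -90, -30]] = 30·(1, -1)(1, 3, 1)ᵀ and M₂ = S₀ + S₁ = [[0, 0, 0], [-5, -15, 15]] = (-5)·(0, 1)(1, 3, -3)ᵀ, so take a₁ = (1, -1), b₁ = (1, 3, 1), a₂ = (0, 1), b₂ = (1, 3, -3).
Each slice is an integer combination of E₁ = a₁b₁ᵀ and E₂ = a₂b₂ᵀ: S₀ = 6·E₁ − 3·E₂, S₁ = −6·E₁ − 2·E₂, S₂ = −3·E₂; reading off coefficients, c₁ = (6, -6, 0) and c₂ = (-3, -2, -3).
Hence T = (1, -1) ⊗ (1, 3, 1) ⊗ (6, -6, 0) + (0, 1) ⊗ (1, 3, -3) ⊗ (-3, -2, -3), so rank(T) ≤ 2.
These bounds meet, so rank(T) = 2.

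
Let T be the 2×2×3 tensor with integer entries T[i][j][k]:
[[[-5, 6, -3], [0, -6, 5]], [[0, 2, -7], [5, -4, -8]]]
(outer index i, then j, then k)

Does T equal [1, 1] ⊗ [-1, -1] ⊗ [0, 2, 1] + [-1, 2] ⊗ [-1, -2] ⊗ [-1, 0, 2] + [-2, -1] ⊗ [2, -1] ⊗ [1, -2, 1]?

Reconstruct entrywise from the claimed factors. For example, T[1,1,0] = 5 and Σₗ aₗ[1]bₗ[1]cₗ[0] = (1)·(-1)·(0) + (2)·(-2)·(-1) + (-1)·(-1)·(1) = 5; checking all 12 entries, every one matches. The claim holds.

Yes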